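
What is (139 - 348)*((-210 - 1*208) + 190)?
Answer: 47652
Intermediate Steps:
(139 - 348)*((-210 - 1*208) + 190) = -209*((-210 - 208) + 190) = -209*(-418 + 190) = -209*(-228) = 47652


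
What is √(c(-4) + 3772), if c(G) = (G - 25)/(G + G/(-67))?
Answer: √65851566/132 ≈ 61.477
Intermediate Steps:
c(G) = 67*(-25 + G)/(66*G) (c(G) = (-25 + G)/(G + G*(-1/67)) = (-25 + G)/(G - G/67) = (-25 + G)/((66*G/67)) = (-25 + G)*(67/(66*G)) = 67*(-25 + G)/(66*G))
√(c(-4) + 3772) = √((67/66)*(-25 - 4)/(-4) + 3772) = √((67/66)*(-¼)*(-29) + 3772) = √(1943/264 + 3772) = √(997751/264) = √65851566/132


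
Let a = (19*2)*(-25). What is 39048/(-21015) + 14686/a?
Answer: -11524063/665475 ≈ -17.317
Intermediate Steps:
a = -950 (a = 38*(-25) = -950)
39048/(-21015) + 14686/a = 39048/(-21015) + 14686/(-950) = 39048*(-1/21015) + 14686*(-1/950) = -13016/7005 - 7343/475 = -11524063/665475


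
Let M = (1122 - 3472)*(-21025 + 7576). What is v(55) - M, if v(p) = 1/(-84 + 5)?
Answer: -2496806851/79 ≈ -3.1605e+7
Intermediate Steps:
v(p) = -1/79 (v(p) = 1/(-79) = -1/79)
M = 31605150 (M = -2350*(-13449) = 31605150)
v(55) - M = -1/79 - 1*31605150 = -1/79 - 31605150 = -2496806851/79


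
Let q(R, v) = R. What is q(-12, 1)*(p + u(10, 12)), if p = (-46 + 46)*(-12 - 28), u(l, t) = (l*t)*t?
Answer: -17280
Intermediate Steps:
u(l, t) = l*t**2
p = 0 (p = 0*(-40) = 0)
q(-12, 1)*(p + u(10, 12)) = -12*(0 + 10*12**2) = -12*(0 + 10*144) = -12*(0 + 1440) = -12*1440 = -17280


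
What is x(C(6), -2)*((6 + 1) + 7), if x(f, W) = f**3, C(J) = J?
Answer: 3024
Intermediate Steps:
x(C(6), -2)*((6 + 1) + 7) = 6**3*((6 + 1) + 7) = 216*(7 + 7) = 216*14 = 3024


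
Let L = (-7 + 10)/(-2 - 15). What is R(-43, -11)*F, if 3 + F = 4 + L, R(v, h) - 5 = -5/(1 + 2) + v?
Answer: -98/3 ≈ -32.667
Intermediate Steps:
L = -3/17 (L = 3/(-17) = 3*(-1/17) = -3/17 ≈ -0.17647)
R(v, h) = 10/3 + v (R(v, h) = 5 + (-5/(1 + 2) + v) = 5 + (-5/3 + v) = 10/3 + v)
F = 14/17 (F = -3 + (4 - 3/17) = -3 + 65/17 = 14/17 ≈ 0.82353)
R(-43, -11)*F = (10/3 - 43)*(14/17) = -119/3*14/17 = -98/3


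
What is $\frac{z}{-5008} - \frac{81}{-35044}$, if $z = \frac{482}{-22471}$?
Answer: $\frac{1141525927}{492958551224} \approx 0.0023157$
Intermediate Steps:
$z = - \frac{482}{22471}$ ($z = 482 \left(- \frac{1}{22471}\right) = - \frac{482}{22471} \approx -0.02145$)
$\frac{z}{-5008} - \frac{81}{-35044} = - \frac{482}{22471 \left(-5008\right)} - \frac{81}{-35044} = \left(- \frac{482}{22471}\right) \left(- \frac{1}{5008}\right) - - \frac{81}{35044} = \frac{241}{56267384} + \frac{81}{35044} = \frac{1141525927}{492958551224}$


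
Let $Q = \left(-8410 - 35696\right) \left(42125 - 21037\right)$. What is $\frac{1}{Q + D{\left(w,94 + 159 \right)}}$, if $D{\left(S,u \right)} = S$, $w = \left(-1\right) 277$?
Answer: $- \frac{1}{930107605} \approx -1.0751 \cdot 10^{-9}$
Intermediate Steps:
$w = -277$
$Q = -930107328$ ($Q = \left(-44106\right) 21088 = -930107328$)
$\frac{1}{Q + D{\left(w,94 + 159 \right)}} = \frac{1}{-930107328 - 277} = \frac{1}{-930107605} = - \frac{1}{930107605}$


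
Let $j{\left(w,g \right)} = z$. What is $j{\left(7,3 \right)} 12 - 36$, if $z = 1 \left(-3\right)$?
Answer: $-72$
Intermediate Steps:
$z = -3$
$j{\left(w,g \right)} = -3$
$j{\left(7,3 \right)} 12 - 36 = \left(-3\right) 12 - 36 = -36 - 36 = -72$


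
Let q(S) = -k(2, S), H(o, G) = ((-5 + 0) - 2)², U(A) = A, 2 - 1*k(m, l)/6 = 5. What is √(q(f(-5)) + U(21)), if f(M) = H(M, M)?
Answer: √39 ≈ 6.2450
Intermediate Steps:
k(m, l) = -18 (k(m, l) = 12 - 6*5 = 12 - 30 = -18)
H(o, G) = 49 (H(o, G) = (-5 - 2)² = (-7)² = 49)
f(M) = 49
q(S) = 18 (q(S) = -1*(-18) = 18)
√(q(f(-5)) + U(21)) = √(18 + 21) = √39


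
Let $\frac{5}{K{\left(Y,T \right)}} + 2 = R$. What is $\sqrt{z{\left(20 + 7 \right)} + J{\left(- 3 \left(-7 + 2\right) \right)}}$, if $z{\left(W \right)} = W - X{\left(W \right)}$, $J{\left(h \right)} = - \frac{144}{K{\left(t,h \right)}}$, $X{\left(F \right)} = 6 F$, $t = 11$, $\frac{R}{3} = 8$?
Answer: $\frac{3 i \sqrt{2135}}{5} \approx 27.724 i$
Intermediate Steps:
$R = 24$ ($R = 3 \cdot 8 = 24$)
$K{\left(Y,T \right)} = \frac{5}{22}$ ($K{\left(Y,T \right)} = \frac{5}{-2 + 24} = \frac{5}{22}$)
$J{\left(h \right)} = - \frac{3168}{5}$ ($J{\left(h \right)} = - \frac{144}{\frac{5}{22}} = \left(-144\right) \frac{22}{5} = - \frac{3168}{5}$)
$z{\left(W \right)} = - 5 W$ ($z{\left(W \right)} = W - 6 W = - 5 W$)
$\sqrt{z{\left(20 + 7 \right)} + J{\left(- 3 \left(-7 + 2\right) \right)}} = \sqrt{- 5 \left(20 + 7\right) - \frac{3168}{5}} = \sqrt{\left(-5\right) 27 - \frac{3168}{5}} = \sqrt{-135 - \frac{3168}{5}} = \sqrt{- \frac{3843}{5}} = \frac{3 i \sqrt{2135}}{5}$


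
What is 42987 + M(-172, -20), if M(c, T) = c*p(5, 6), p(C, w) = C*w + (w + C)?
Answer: 35935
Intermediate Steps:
p(C, w) = C + w + C*w (p(C, w) = C*w + (C + w) = C + w + C*w)
M(c, T) = 41*c (M(c, T) = c*(5 + 6 + 5*6) = c*(5 + 6 + 30) = c*41 = 41*c)
42987 + M(-172, -20) = 42987 + 41*(-172) = 42987 - 7052 = 35935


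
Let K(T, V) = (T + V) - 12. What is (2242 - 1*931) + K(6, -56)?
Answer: 1249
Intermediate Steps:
K(T, V) = -12 + T + V
(2242 - 1*931) + K(6, -56) = (2242 - 1*931) + (-12 + 6 - 56) = (2242 - 931) - 62 = 1311 - 62 = 1249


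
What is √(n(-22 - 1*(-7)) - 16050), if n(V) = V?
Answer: 3*I*√1785 ≈ 126.75*I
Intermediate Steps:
√(n(-22 - 1*(-7)) - 16050) = √((-22 - 1*(-7)) - 16050) = √((-22 + 7) - 16050) = √(-15 - 16050) = √(-16065) = 3*I*√1785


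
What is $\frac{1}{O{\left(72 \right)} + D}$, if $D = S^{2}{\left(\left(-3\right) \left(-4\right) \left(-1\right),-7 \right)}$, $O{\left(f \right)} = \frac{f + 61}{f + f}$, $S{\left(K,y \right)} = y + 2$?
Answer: $\frac{144}{3733} \approx 0.038575$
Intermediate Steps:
$S{\left(K,y \right)} = 2 + y$
$O{\left(f \right)} = \frac{61 + f}{2 f}$
$D = 25$ ($D = \left(2 - 7\right)^{2} = \left(-5\right)^{2} = 25$)
$\frac{1}{O{\left(72 \right)} + D} = \frac{1}{\frac{61 + 72}{2 \cdot 72} + 25} = \frac{1}{\frac{1}{2} \cdot \frac{1}{72} \cdot 133 + 25} = \frac{1}{\frac{133}{144} + 25} = \frac{1}{\frac{3733}{144}} = \frac{144}{3733}$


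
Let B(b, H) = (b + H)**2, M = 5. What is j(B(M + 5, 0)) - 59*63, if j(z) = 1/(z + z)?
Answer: -743399/200 ≈ -3717.0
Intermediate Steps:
B(b, H) = (H + b)**2
j(z) = 1/(2*z)
j(B(M + 5, 0)) - 59*63 = 1/(2*((0 + (5 + 5))**2)) - 59*63 = 1/(2*((0 + 10)**2)) - 3717 = 1/(2*(10**2)) - 3717 = (1/2)/100 - 3717 = (1/2)*(1/100) - 3717 = 1/200 - 3717 = -743399/200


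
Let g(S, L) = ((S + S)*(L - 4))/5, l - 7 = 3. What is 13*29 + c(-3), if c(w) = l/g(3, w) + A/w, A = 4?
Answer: 7864/21 ≈ 374.48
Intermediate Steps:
l = 10 (l = 7 + 3 = 10)
g(S, L) = 2*S*(-4 + L)/5 (g(S, L) = ((2*S)*(-4 + L))*(⅕) = (2*S*(-4 + L))*(⅕) = 2*S*(-4 + L)/5)
c(w) = 4/w + 10/(-24/5 + 6*w/5) (c(w) = 10/(((⅖)*3*(-4 + w))) + 4/w = 10/(-24/5 + 6*w/5) + 4/w = 4/w + 10/(-24/5 + 6*w/5))
13*29 + c(-3) = 13*29 + (⅓)*(-48 + 37*(-3))/(-3*(-4 - 3)) = 377 + (⅓)*(-⅓)*(-48 - 111)/(-7) = 377 + (⅓)*(-⅓)*(-⅐)*(-159) = 377 - 53/21 = 7864/21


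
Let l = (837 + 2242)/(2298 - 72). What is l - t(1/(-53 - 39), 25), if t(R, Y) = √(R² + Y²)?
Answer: 3079/2226 - √5290001/92 ≈ -23.617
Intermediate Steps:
l = 3079/2226 ≈ 1.3832
l - t(1/(-53 - 39), 25) = 3079/2226 - √((1/(-53 - 39))² + 25²) = 3079/2226 - √((1/(-92))² + 625) = 3079/2226 - √((-1/92)² + 625) = 3079/2226 - √(1/8464 + 625) = 3079/2226 - √(5290001/8464) = 3079/2226 - √5290001/92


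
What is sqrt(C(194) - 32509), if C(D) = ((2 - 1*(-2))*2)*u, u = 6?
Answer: I*sqrt(32461) ≈ 180.17*I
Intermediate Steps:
C(D) = 48 (C(D) = ((2 - 1*(-2))*2)*6 = ((2 + 2)*2)*6 = (4*2)*6 = 8*6 = 48)
sqrt(C(194) - 32509) = sqrt(48 - 32509) = sqrt(-32461) = I*sqrt(32461)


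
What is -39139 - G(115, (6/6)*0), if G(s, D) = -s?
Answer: -39024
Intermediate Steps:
-39139 - G(115, (6/6)*0) = -39139 - (-1)*115 = -39139 - 1*(-115) = -39139 + 115 = -39024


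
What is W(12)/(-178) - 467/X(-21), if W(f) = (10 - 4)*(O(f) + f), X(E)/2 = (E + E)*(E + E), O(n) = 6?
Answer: -232075/313992 ≈ -0.73911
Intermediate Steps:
X(E) = 8*E² (X(E) = 2*((E + E)*(E + E)) = 2*((2*E)*(2*E)) = 2*(4*E²) = 8*E²)
W(f) = 36 + 6*f (W(f) = (10 - 4)*(6 + f) = 6*(6 + f) = 36 + 6*f)
W(12)/(-178) - 467/X(-21) = (36 + 6*12)/(-178) - 467/(8*(-21)²) = (36 + 72)*(-1/178) - 467/(8*441) = 108*(-1/178) - 467/3528 = -54/89 - 467*1/3528 = -54/89 - 467/3528 = -232075/313992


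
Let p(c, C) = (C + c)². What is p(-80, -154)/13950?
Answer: 3042/775 ≈ 3.9252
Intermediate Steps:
p(-80, -154)/13950 = (-154 - 80)²/13950 = (-234)²*(1/13950) = 54756*(1/13950) = 3042/775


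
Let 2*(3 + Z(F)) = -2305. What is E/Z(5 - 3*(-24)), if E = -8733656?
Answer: 17467312/2311 ≈ 7558.3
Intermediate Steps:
Z(F) = -2311/2 (Z(F) = -3 + (½)*(-2305) = -3 - 2305/2 = -2311/2)
E/Z(5 - 3*(-24)) = -8733656/(-2311/2) = -8733656*(-2/2311) = 17467312/2311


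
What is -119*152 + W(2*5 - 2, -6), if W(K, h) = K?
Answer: -18080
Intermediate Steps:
-119*152 + W(2*5 - 2, -6) = -119*152 + (2*5 - 2) = -18088 + (10 - 2) = -18088 + 8 = -18080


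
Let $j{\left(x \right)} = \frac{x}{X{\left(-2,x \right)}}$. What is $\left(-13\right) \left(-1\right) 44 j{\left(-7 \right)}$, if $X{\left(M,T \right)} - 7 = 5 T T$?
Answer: $- \frac{143}{9} \approx -15.889$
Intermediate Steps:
$X{\left(M,T \right)} = 7 + 5 T^{2}$ ($X{\left(M,T \right)} = 7 + 5 T T = 7 + 5 T^{2}$)
$j{\left(x \right)} = \frac{x}{7 + 5 x^{2}}$
$\left(-13\right) \left(-1\right) 44 j{\left(-7 \right)} = \left(-13\right) \left(-1\right) 44 \left(- \frac{7}{7 + 5 \left(-7\right)^{2}}\right) = 13 \cdot 44 \left(- \frac{7}{7 + 5 \cdot 49}\right) = 572 \left(- \frac{7}{7 + 245}\right) = 572 \left(- \frac{7}{252}\right) = 572 \left(\left(-7\right) \frac{1}{252}\right) = 572 \left(- \frac{1}{36}\right) = - \frac{143}{9}$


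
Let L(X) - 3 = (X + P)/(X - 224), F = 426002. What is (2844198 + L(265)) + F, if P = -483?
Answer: 134078105/41 ≈ 3.2702e+6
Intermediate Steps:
L(X) = 3 + (-483 + X)/(-224 + X) (L(X) = 3 + (X - 483)/(X - 224) = 3 + (-483 + X)/(-224 + X))
(2844198 + L(265)) + F = (2844198 + (-1155 + 4*265)/(-224 + 265)) + 426002 = (2844198 + (-1155 + 1060)/41) + 426002 = (2844198 + (1/41)*(-95)) + 426002 = (2844198 - 95/41) + 426002 = 116612023/41 + 426002 = 134078105/41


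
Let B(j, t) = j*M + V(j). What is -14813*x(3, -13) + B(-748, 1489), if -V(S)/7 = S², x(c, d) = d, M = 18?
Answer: -3737423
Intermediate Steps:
V(S) = -7*S²
B(j, t) = -7*j² + 18*j (B(j, t) = j*18 - 7*j² = 18*j - 7*j² = -7*j² + 18*j)
-14813*x(3, -13) + B(-748, 1489) = -14813*(-13) - 748*(18 - 7*(-748)) = 192569 - 748*(18 + 5236) = 192569 - 748*5254 = 192569 - 3929992 = -3737423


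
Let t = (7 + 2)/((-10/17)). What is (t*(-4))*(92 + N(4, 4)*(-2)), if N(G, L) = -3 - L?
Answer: 32436/5 ≈ 6487.2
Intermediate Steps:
t = -153/10 (t = 9/((-10*1/17)) = 9/(-10/17) = 9*(-17/10) = -153/10 ≈ -15.300)
(t*(-4))*(92 + N(4, 4)*(-2)) = (-153/10*(-4))*(92 + (-3 - 1*4)*(-2)) = 306*(92 + (-3 - 4)*(-2))/5 = 306*(92 - 7*(-2))/5 = 306*(92 + 14)/5 = (306/5)*106 = 32436/5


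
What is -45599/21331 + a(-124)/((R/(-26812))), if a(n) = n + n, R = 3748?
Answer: 35416733601/19987147 ≈ 1772.0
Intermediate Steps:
a(n) = 2*n
-45599/21331 + a(-124)/((R/(-26812))) = -45599/21331 + (2*(-124))/((3748/(-26812))) = -45599*1/21331 - 248/(3748*(-1/26812)) = -45599/21331 - 248/(-937/6703) = -45599/21331 - 248*(-6703/937) = -45599/21331 + 1662344/937 = 35416733601/19987147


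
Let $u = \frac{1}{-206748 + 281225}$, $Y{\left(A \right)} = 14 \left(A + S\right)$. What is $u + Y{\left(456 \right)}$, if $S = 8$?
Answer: $\frac{483802593}{74477} \approx 6496.0$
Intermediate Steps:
$Y{\left(A \right)} = 112 + 14 A$ ($Y{\left(A \right)} = 14 \left(A + 8\right) = 14 \left(8 + A\right) = 112 + 14 A$)
$u = \frac{1}{74477} \approx 1.3427 \cdot 10^{-5}$
$u + Y{\left(456 \right)} = \frac{1}{74477} + \left(112 + 14 \cdot 456\right) = \frac{1}{74477} + \left(112 + 6384\right) = \frac{1}{74477} + 6496 = \frac{483802593}{74477}$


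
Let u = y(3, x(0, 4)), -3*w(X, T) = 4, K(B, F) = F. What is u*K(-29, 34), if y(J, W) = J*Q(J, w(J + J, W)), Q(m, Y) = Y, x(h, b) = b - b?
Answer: -136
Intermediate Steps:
x(h, b) = 0
w(X, T) = -4/3 (w(X, T) = -⅓*4 = -4/3)
y(J, W) = -4*J/3 (y(J, W) = J*(-4/3) = -4*J/3)
u = -4 (u = -4/3*3 = -4)
u*K(-29, 34) = -4*34 = -136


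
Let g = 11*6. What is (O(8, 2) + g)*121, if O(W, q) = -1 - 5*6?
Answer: 4235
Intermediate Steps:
g = 66
O(W, q) = -31 (O(W, q) = -1 - 30 = -31)
(O(8, 2) + g)*121 = (-31 + 66)*121 = 35*121 = 4235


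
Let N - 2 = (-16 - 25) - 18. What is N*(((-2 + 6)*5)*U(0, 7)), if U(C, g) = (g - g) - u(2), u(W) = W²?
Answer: 4560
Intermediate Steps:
N = -57 (N = 2 + ((-16 - 25) - 18) = 2 + (-41 - 18) = 2 - 59 = -57)
U(C, g) = -4 (U(C, g) = (g - g) - 1*2² = 0 - 1*4 = 0 - 4 = -4)
N*(((-2 + 6)*5)*U(0, 7)) = -57*(-2 + 6)*5*(-4) = -57*4*5*(-4) = -1140*(-4) = -57*(-80) = 4560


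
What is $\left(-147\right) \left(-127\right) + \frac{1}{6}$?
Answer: $\frac{112015}{6} \approx 18669.0$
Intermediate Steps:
$\left(-147\right) \left(-127\right) + \frac{1}{6} = 18669 + \frac{1}{6} = \frac{112015}{6}$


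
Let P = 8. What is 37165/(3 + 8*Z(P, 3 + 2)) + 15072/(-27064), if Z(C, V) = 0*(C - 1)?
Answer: 125723543/10149 ≈ 12388.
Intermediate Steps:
Z(C, V) = 0 (Z(C, V) = 0*(-1 + C) = 0)
37165/(3 + 8*Z(P, 3 + 2)) + 15072/(-27064) = 37165/(3 + 8*0) + 15072/(-27064) = 37165/(3 + 0) + 15072*(-1/27064) = 37165/3 - 1884/3383 = 125723543/10149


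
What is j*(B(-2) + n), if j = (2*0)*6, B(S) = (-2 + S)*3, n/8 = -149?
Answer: 0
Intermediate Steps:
n = -1192 (n = 8*(-149) = -1192)
B(S) = -6 + 3*S
j = 0 (j = 0*6 = 0)
j*(B(-2) + n) = 0*((-6 + 3*(-2)) - 1192) = 0*((-6 - 6) - 1192) = 0*(-12 - 1192) = 0*(-1204) = 0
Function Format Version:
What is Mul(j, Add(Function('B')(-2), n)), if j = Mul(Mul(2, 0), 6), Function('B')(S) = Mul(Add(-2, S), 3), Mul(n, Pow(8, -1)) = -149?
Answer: 0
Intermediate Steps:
n = -1192 (n = Mul(8, -149) = -1192)
Function('B')(S) = Add(-6, Mul(3, S))
j = 0 (j = Mul(0, 6) = 0)
Mul(j, Add(Function('B')(-2), n)) = Mul(0, Add(Add(-6, Mul(3, -2)), -1192)) = Mul(0, Add(Add(-6, -6), -1192)) = Mul(0, Add(-12, -1192)) = Mul(0, -1204) = 0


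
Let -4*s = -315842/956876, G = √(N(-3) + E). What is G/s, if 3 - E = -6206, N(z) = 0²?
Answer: 1913752*√6209/157921 ≈ 954.90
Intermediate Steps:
N(z) = 0
E = 6209 (E = 3 - 1*(-6206) = 3 + 6206 = 6209)
G = √6209 (G = √(0 + 6209) = √6209 ≈ 78.797)
s = 157921/1913752 (s = -(-157921)/(2*956876) = -¼*(-157921/478438) = 157921/1913752 ≈ 0.082519)
G/s = √6209/(157921/1913752) = √6209*(1913752/157921) = 1913752*√6209/157921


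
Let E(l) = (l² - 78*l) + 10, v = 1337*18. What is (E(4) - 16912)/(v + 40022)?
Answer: -8599/32044 ≈ -0.26835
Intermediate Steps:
v = 24066
E(l) = 10 + l² - 78*l
(E(4) - 16912)/(v + 40022) = ((10 + 4² - 78*4) - 16912)/(24066 + 40022) = ((10 + 16 - 312) - 16912)/64088 = (-286 - 16912)*(1/64088) = -17198*1/64088 = -8599/32044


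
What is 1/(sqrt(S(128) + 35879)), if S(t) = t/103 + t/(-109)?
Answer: sqrt(4522396157327)/402814301 ≈ 0.0052793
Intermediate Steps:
S(t) = 6*t/11227 (S(t) = t*(1/103) + t*(-1/109) = t/103 - t/109 = 6*t/11227)
1/(sqrt(S(128) + 35879)) = 1/(sqrt((6/11227)*128 + 35879)) = 1/(sqrt(768/11227 + 35879)) = 1/(sqrt(402814301/11227)) = 1/(sqrt(4522396157327)/11227) = sqrt(4522396157327)/402814301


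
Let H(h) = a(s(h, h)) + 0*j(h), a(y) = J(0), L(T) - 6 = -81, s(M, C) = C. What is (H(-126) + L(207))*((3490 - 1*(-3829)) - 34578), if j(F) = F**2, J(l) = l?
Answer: 2044425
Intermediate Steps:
L(T) = -75 (L(T) = 6 - 81 = -75)
a(y) = 0
H(h) = 0 (H(h) = 0 + 0*h**2 = 0 + 0 = 0)
(H(-126) + L(207))*((3490 - 1*(-3829)) - 34578) = (0 - 75)*((3490 - 1*(-3829)) - 34578) = -75*((3490 + 3829) - 34578) = -75*(7319 - 34578) = -75*(-27259) = 2044425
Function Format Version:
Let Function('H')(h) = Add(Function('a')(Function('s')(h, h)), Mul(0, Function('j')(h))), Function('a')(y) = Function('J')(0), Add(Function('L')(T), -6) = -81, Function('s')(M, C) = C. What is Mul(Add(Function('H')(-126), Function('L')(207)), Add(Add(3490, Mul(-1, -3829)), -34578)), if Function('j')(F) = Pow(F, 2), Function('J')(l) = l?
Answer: 2044425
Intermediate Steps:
Function('L')(T) = -75 (Function('L')(T) = Add(6, -81) = -75)
Function('a')(y) = 0
Function('H')(h) = 0 (Function('H')(h) = Add(0, Mul(0, Pow(h, 2))) = Add(0, 0) = 0)
Mul(Add(Function('H')(-126), Function('L')(207)), Add(Add(3490, Mul(-1, -3829)), -34578)) = Mul(Add(0, -75), Add(Add(3490, Mul(-1, -3829)), -34578)) = Mul(-75, Add(Add(3490, 3829), -34578)) = Mul(-75, Add(7319, -34578)) = Mul(-75, -27259) = 2044425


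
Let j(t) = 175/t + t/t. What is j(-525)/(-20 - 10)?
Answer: -1/45 ≈ -0.022222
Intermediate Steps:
j(t) = 1 + 175/t (j(t) = 175/t + 1 = 1 + 175/t)
j(-525)/(-20 - 10) = ((175 - 525)/(-525))/(-20 - 10) = -1/525*(-350)/(-30) = (2/3)*(-1/30) = -1/45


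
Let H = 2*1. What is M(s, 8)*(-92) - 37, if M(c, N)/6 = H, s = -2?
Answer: -1141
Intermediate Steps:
H = 2
M(c, N) = 12 (M(c, N) = 6*2 = 12)
M(s, 8)*(-92) - 37 = 12*(-92) - 37 = -1104 - 37 = -1141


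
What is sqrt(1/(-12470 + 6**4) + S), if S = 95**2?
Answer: sqrt(1126845929726)/11174 ≈ 95.000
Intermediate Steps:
S = 9025
sqrt(1/(-12470 + 6**4) + S) = sqrt(1/(-12470 + 6**4) + 9025) = sqrt(1/(-12470 + 1296) + 9025) = sqrt(1/(-11174) + 9025) = sqrt(-1/11174 + 9025) = sqrt(100845349/11174) = sqrt(1126845929726)/11174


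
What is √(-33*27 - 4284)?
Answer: 15*I*√23 ≈ 71.938*I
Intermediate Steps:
√(-33*27 - 4284) = √(-891 - 4284) = √(-5175) = 15*I*√23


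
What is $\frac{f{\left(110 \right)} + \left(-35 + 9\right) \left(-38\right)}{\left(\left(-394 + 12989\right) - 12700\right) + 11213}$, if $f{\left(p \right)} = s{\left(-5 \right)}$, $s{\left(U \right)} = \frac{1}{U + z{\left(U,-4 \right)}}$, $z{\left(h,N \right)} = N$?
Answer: $\frac{8891}{99972} \approx 0.088935$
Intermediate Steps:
$s{\left(U \right)} = \frac{1}{-4 + U}$ ($s{\left(U \right)} = \frac{1}{U - 4} = \frac{1}{-4 + U}$)
$f{\left(p \right)} = - \frac{1}{9}$ ($f{\left(p \right)} = \frac{1}{-4 - 5} = \frac{1}{-9} = - \frac{1}{9}$)
$\frac{f{\left(110 \right)} + \left(-35 + 9\right) \left(-38\right)}{\left(\left(-394 + 12989\right) - 12700\right) + 11213} = \frac{- \frac{1}{9} + \left(-35 + 9\right) \left(-38\right)}{\left(\left(-394 + 12989\right) - 12700\right) + 11213} = \frac{- \frac{1}{9} - -988}{\left(12595 - 12700\right) + 11213} = \frac{- \frac{1}{9} + 988}{-105 + 11213} = \frac{8891}{9 \cdot 11108} = \frac{8891}{9} \cdot \frac{1}{11108} = \frac{8891}{99972}$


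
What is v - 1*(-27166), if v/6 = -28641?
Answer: -144680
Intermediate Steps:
v = -171846 (v = 6*(-28641) = -171846)
v - 1*(-27166) = -171846 - 1*(-27166) = -171846 + 27166 = -144680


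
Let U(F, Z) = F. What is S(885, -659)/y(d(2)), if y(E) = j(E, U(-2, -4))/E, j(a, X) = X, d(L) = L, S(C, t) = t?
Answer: 659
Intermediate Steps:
y(E) = -2/E
S(885, -659)/y(d(2)) = -659*(-1/1) = -659/((-2*½)) = -659/(-1) = -659*(-1) = 659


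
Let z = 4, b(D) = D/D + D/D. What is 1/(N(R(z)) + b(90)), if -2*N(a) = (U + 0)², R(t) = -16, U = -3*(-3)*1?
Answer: -2/77 ≈ -0.025974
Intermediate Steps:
U = 9 (U = 9*1 = 9)
b(D) = 2 (b(D) = 1 + 1 = 2)
N(a) = -81/2 (N(a) = -(9 + 0)²/2 = -½*9² = -½*81 = -81/2)
1/(N(R(z)) + b(90)) = 1/(-81/2 + 2) = 1/(-77/2) = -2/77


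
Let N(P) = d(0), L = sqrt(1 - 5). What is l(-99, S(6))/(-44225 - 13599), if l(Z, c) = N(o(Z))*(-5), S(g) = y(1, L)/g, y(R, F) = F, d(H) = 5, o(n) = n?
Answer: 25/57824 ≈ 0.00043235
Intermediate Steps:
L = 2*I (L = sqrt(-4) = 2*I ≈ 2.0*I)
N(P) = 5
S(g) = 2*I/g (S(g) = (2*I)/g = 2*I/g)
l(Z, c) = -25 (l(Z, c) = 5*(-5) = -25)
l(-99, S(6))/(-44225 - 13599) = -25/(-44225 - 13599) = -25/(-57824) = -25*(-1/57824) = 25/57824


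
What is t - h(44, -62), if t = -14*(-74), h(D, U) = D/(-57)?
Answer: 59096/57 ≈ 1036.8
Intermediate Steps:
h(D, U) = -D/57 (h(D, U) = D*(-1/57) = -D/57)
t = 1036
t - h(44, -62) = 1036 - (-1)*44/57 = 1036 - 1*(-44/57) = 1036 + 44/57 = 59096/57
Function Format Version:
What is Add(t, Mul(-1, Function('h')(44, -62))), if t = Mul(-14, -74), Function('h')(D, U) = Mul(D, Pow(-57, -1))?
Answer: Rational(59096, 57) ≈ 1036.8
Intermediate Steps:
Function('h')(D, U) = Mul(Rational(-1, 57), D) (Function('h')(D, U) = Mul(D, Rational(-1, 57)) = Mul(Rational(-1, 57), D))
t = 1036
Add(t, Mul(-1, Function('h')(44, -62))) = Add(1036, Mul(-1, Mul(Rational(-1, 57), 44))) = Add(1036, Mul(-1, Rational(-44, 57))) = Add(1036, Rational(44, 57)) = Rational(59096, 57)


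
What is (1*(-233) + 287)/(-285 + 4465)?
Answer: 27/2090 ≈ 0.012919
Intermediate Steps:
(1*(-233) + 287)/(-285 + 4465) = (-233 + 287)/4180 = 54*(1/4180) = 27/2090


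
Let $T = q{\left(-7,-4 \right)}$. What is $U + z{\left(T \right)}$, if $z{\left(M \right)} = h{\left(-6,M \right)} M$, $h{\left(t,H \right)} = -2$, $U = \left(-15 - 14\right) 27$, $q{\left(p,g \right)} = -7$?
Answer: $-769$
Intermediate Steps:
$U = -783$ ($U = \left(-29\right) 27 = -783$)
$T = -7$
$z{\left(M \right)} = - 2 M$
$U + z{\left(T \right)} = -783 - -14 = -783 + 14 = -769$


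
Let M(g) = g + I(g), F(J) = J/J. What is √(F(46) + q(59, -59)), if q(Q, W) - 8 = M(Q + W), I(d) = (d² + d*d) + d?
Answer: 3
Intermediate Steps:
I(d) = d + 2*d² (I(d) = (d² + d²) + d = 2*d² + d = d + 2*d²)
F(J) = 1
M(g) = g + g*(1 + 2*g)
q(Q, W) = 8 + 2*(Q + W)*(1 + Q + W) (q(Q, W) = 8 + 2*(Q + W)*(1 + (Q + W)) = 8 + 2*(Q + W)*(1 + Q + W))
√(F(46) + q(59, -59)) = √(1 + (8 + 59 - 59 + (59 - 59)*(1 + 2*59 + 2*(-59)))) = √(1 + (8 + 59 - 59 + 0*(1 + 118 - 118))) = √(1 + (8 + 59 - 59 + 0*1)) = √(1 + (8 + 59 - 59 + 0)) = √(1 + 8) = √9 = 3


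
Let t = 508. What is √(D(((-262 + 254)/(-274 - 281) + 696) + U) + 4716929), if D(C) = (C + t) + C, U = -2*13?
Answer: √1453501294305/555 ≈ 2172.3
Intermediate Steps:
U = -26
D(C) = 508 + 2*C (D(C) = (C + 508) + C = (508 + C) + C = 508 + 2*C)
√(D(((-262 + 254)/(-274 - 281) + 696) + U) + 4716929) = √((508 + 2*(((-262 + 254)/(-274 - 281) + 696) - 26)) + 4716929) = √((508 + 2*((-8/(-555) + 696) - 26)) + 4716929) = √((508 + 2*((-8*(-1/555) + 696) - 26)) + 4716929) = √((508 + 2*((8/555 + 696) - 26)) + 4716929) = √((508 + 2*(386288/555 - 26)) + 4716929) = √((508 + 2*(371858/555)) + 4716929) = √((508 + 743716/555) + 4716929) = √(1025656/555 + 4716929) = √(2618921251/555) = √1453501294305/555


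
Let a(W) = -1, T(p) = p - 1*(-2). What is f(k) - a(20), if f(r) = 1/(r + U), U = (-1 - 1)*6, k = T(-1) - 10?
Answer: 20/21 ≈ 0.95238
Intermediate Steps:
T(p) = 2 + p (T(p) = p + 2 = 2 + p)
k = -9 (k = (2 - 1) - 10 = 1 - 10 = -9)
U = -12 (U = -2*6 = -12)
f(r) = 1/(-12 + r) (f(r) = 1/(r - 12) = 1/(-12 + r))
f(k) - a(20) = 1/(-12 - 9) - 1*(-1) = 1/(-21) + 1 = -1/21 + 1 = 20/21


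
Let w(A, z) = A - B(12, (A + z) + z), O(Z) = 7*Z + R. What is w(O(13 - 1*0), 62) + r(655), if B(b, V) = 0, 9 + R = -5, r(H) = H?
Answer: 732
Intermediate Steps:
R = -14 (R = -9 - 5 = -14)
O(Z) = -14 + 7*Z (O(Z) = 7*Z - 14 = -14 + 7*Z)
w(A, z) = A (w(A, z) = A - 1*0 = A + 0 = A)
w(O(13 - 1*0), 62) + r(655) = (-14 + 7*(13 - 1*0)) + 655 = (-14 + 7*(13 + 0)) + 655 = (-14 + 7*13) + 655 = (-14 + 91) + 655 = 77 + 655 = 732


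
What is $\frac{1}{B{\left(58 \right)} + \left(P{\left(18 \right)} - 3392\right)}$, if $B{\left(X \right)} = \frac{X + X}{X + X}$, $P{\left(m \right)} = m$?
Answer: $- \frac{1}{3373} \approx -0.00029647$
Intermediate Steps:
$B{\left(X \right)} = 1$ ($B{\left(X \right)} = \frac{2 X}{2 X} = 2 X \frac{1}{2 X} = 1$)
$\frac{1}{B{\left(58 \right)} + \left(P{\left(18 \right)} - 3392\right)} = \frac{1}{1 + \left(18 - 3392\right)} = \frac{1}{1 - 3374} = \frac{1}{-3373} = - \frac{1}{3373}$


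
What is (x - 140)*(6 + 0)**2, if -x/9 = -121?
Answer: 34164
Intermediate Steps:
x = 1089 (x = -9*(-121) = 1089)
(x - 140)*(6 + 0)**2 = (1089 - 140)*(6 + 0)**2 = 949*6**2 = 949*36 = 34164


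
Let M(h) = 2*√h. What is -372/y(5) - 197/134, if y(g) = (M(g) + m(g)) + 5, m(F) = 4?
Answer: -460649/8174 + 744*√5/61 ≈ -29.083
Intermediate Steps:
y(g) = 9 + 2*√g (y(g) = (2*√g + 4) + 5 = (4 + 2*√g) + 5 = 9 + 2*√g)
-372/y(5) - 197/134 = -372/(9 + 2*√5) - 197/134 = -197/134 - 372/(9 + 2*√5)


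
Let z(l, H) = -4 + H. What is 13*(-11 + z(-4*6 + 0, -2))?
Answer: -221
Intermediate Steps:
13*(-11 + z(-4*6 + 0, -2)) = 13*(-11 + (-4 - 2)) = 13*(-11 - 6) = 13*(-17) = -221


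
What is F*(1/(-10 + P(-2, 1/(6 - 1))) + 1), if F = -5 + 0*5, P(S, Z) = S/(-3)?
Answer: -125/28 ≈ -4.4643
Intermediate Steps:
P(S, Z) = -S/3 (P(S, Z) = S*(-⅓) = -S/3)
F = -5 (F = -5 + 0 = -5)
F*(1/(-10 + P(-2, 1/(6 - 1))) + 1) = -5*(1/(-10 - ⅓*(-2)) + 1) = -5*(1/(-10 + ⅔) + 1) = -5*(1/(-28/3) + 1) = -5*(-3/28 + 1) = -5*25/28 = -125/28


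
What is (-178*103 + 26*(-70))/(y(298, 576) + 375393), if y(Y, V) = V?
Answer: -6718/125323 ≈ -0.053605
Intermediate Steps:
(-178*103 + 26*(-70))/(y(298, 576) + 375393) = (-178*103 + 26*(-70))/(576 + 375393) = (-18334 - 1820)/375969 = -20154*1/375969 = -6718/125323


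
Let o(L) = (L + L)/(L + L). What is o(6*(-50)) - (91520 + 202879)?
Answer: -294398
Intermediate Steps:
o(L) = 1 (o(L) = (2*L)/((2*L)) = (2*L)*(1/(2*L)) = 1)
o(6*(-50)) - (91520 + 202879) = 1 - (91520 + 202879) = 1 - 1*294399 = 1 - 294399 = -294398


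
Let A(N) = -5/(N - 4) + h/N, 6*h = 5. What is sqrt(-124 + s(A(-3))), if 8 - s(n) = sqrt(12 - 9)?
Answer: sqrt(-116 - sqrt(3)) ≈ 10.85*I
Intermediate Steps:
h = 5/6 (h = (1/6)*5 = 5/6 ≈ 0.83333)
A(N) = -5/(-4 + N) + 5/(6*N) (A(N) = -5/(N - 4) + 5/(6*N) = -5/(-4 + N) + 5/(6*N))
s(n) = 8 - sqrt(3) (s(n) = 8 - sqrt(12 - 9) = 8 - sqrt(3))
sqrt(-124 + s(A(-3))) = sqrt(-124 + (8 - sqrt(3))) = sqrt(-116 - sqrt(3))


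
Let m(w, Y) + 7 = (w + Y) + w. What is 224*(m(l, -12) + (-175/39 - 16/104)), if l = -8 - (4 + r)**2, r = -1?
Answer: -503552/39 ≈ -12912.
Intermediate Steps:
l = -17 (l = -8 - (4 - 1)**2 = -8 - 1*3**2 = -8 - 1*9 = -8 - 9 = -17)
m(w, Y) = -7 + Y + 2*w (m(w, Y) = -7 + ((w + Y) + w) = -7 + ((Y + w) + w) = -7 + (Y + 2*w) = -7 + Y + 2*w)
224*(m(l, -12) + (-175/39 - 16/104)) = 224*((-7 - 12 + 2*(-17)) + (-175/39 - 16/104)) = 224*((-7 - 12 - 34) + (-175*1/39 - 16*1/104)) = 224*(-53 + (-175/39 - 2/13)) = 224*(-53 - 181/39) = 224*(-2248/39) = -503552/39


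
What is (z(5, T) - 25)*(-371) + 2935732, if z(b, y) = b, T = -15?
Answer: 2943152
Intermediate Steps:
(z(5, T) - 25)*(-371) + 2935732 = (5 - 25)*(-371) + 2935732 = -20*(-371) + 2935732 = 7420 + 2935732 = 2943152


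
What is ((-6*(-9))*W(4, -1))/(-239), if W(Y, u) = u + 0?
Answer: 54/239 ≈ 0.22594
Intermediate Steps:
W(Y, u) = u
((-6*(-9))*W(4, -1))/(-239) = (-6*(-9)*(-1))/(-239) = (54*(-1))*(-1/239) = -54*(-1/239) = 54/239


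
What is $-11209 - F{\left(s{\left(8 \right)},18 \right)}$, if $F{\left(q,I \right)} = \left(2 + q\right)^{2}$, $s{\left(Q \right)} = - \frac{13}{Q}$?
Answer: $- \frac{717385}{64} \approx -11209.0$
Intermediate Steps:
$-11209 - F{\left(s{\left(8 \right)},18 \right)} = -11209 - \left(2 - \frac{13}{8}\right)^{2} = -11209 - \left(\frac{3}{8}\right)^{2} = -11209 - \frac{9}{64} = - \frac{717385}{64}$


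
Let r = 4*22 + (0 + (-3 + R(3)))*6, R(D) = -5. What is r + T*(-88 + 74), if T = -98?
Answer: 1412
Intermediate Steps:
r = 40 (r = 4*22 + (0 + (-3 - 5))*6 = 88 + (0 - 8)*6 = 88 - 8*6 = 88 - 48 = 40)
r + T*(-88 + 74) = 40 - 98*(-88 + 74) = 40 - 98*(-14) = 40 + 1372 = 1412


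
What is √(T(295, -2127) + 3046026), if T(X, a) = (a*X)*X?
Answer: 3*I*√20228461 ≈ 13493.0*I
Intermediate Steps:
T(X, a) = a*X² (T(X, a) = (X*a)*X = a*X²)
√(T(295, -2127) + 3046026) = √(-2127*295² + 3046026) = √(-2127*87025 + 3046026) = √(-185102175 + 3046026) = √(-182056149) = 3*I*√20228461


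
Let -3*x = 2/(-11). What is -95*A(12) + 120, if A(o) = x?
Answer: 3770/33 ≈ 114.24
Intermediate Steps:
x = 2/33 (x = -2/(3*(-11)) = -2*(-1)/(3*11) = -⅓*(-2/11) = 2/33 ≈ 0.060606)
A(o) = 2/33
-95*A(12) + 120 = -95*2/33 + 120 = -190/33 + 120 = 3770/33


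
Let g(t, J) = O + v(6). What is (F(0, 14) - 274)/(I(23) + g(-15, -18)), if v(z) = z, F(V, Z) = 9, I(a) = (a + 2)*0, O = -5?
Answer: -265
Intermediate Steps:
I(a) = 0 (I(a) = (2 + a)*0 = 0)
g(t, J) = 1 (g(t, J) = -5 + 6 = 1)
(F(0, 14) - 274)/(I(23) + g(-15, -18)) = (9 - 274)/(0 + 1) = -265/1 = -265*1 = -265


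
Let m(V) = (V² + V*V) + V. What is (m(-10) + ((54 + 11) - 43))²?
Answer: 44944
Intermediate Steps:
m(V) = V + 2*V² (m(V) = (V² + V²) + V = 2*V² + V = V + 2*V²)
(m(-10) + ((54 + 11) - 43))² = (-10*(1 + 2*(-10)) + ((54 + 11) - 43))² = (-10*(1 - 20) + (65 - 43))² = (-10*(-19) + 22)² = (190 + 22)² = 212² = 44944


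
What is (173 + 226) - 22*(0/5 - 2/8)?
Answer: 809/2 ≈ 404.50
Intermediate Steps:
(173 + 226) - 22*(0/5 - 2/8) = 399 - 22*(0*(⅕) - 2*⅛) = 399 - 22*(0 - ¼) = 399 - 22*(-¼) = 399 + 11/2 = 809/2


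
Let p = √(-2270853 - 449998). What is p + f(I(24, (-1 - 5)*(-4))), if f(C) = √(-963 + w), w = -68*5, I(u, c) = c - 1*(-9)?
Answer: I*(√1303 + √2720851) ≈ 1685.6*I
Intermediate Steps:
I(u, c) = 9 + c (I(u, c) = c + 9 = 9 + c)
p = I*√2720851 (p = √(-2720851) = I*√2720851 ≈ 1649.5*I)
w = -340
f(C) = I*√1303 (f(C) = √(-963 - 340) = √(-1303) = I*√1303)
p + f(I(24, (-1 - 5)*(-4))) = I*√2720851 + I*√1303 = I*√1303 + I*√2720851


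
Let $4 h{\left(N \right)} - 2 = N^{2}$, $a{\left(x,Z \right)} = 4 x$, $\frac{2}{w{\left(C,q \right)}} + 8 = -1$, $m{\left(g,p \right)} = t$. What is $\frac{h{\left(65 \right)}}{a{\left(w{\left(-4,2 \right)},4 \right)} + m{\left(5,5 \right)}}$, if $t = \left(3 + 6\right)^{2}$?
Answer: $\frac{38043}{2884} \approx 13.191$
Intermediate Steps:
$t = 81$ ($t = 9^{2} = 81$)
$m{\left(g,p \right)} = 81$
$w{\left(C,q \right)} = - \frac{2}{9}$ ($w{\left(C,q \right)} = \frac{2}{-8 - 1} = \frac{2}{-9} = 2 \left(- \frac{1}{9}\right) = - \frac{2}{9}$)
$h{\left(N \right)} = \frac{1}{2} + \frac{N^{2}}{4}$
$\frac{h{\left(65 \right)}}{a{\left(w{\left(-4,2 \right)},4 \right)} + m{\left(5,5 \right)}} = \frac{\frac{1}{2} + \frac{65^{2}}{4}}{4 \left(- \frac{2}{9}\right) + 81} = \frac{\frac{1}{2} + \frac{1}{4} \cdot 4225}{- \frac{8}{9} + 81} = \frac{\frac{1}{2} + \frac{4225}{4}}{\frac{721}{9}} = \frac{4227}{4} \cdot \frac{9}{721} = \frac{38043}{2884}$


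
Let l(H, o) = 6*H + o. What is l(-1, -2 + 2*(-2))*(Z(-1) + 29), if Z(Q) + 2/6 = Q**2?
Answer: -356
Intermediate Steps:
Z(Q) = -1/3 + Q**2
l(H, o) = o + 6*H
l(-1, -2 + 2*(-2))*(Z(-1) + 29) = ((-2 + 2*(-2)) + 6*(-1))*((-1/3 + (-1)**2) + 29) = ((-2 - 4) - 6)*((-1/3 + 1) + 29) = (-6 - 6)*(2/3 + 29) = -12*89/3 = -356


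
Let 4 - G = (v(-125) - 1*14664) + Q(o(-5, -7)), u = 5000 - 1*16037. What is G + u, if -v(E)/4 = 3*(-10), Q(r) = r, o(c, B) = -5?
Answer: 3516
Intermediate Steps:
u = -11037 (u = 5000 - 16037 = -11037)
v(E) = 120 (v(E) = -12*(-10) = -4*(-30) = 120)
G = 14553 (G = 4 - ((120 - 1*14664) - 5) = 4 - ((120 - 14664) - 5) = 4 - (-14544 - 5) = 4 - 1*(-14549) = 4 + 14549 = 14553)
G + u = 14553 - 11037 = 3516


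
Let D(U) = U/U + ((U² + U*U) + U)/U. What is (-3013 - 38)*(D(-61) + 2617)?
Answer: -7618347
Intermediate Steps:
D(U) = 1 + (U + 2*U²)/U (D(U) = 1 + ((U² + U²) + U)/U = 1 + (2*U² + U)/U = 1 + (U + 2*U²)/U)
(-3013 - 38)*(D(-61) + 2617) = (-3013 - 38)*((2 + 2*(-61)) + 2617) = -3051*((2 - 122) + 2617) = -3051*(-120 + 2617) = -3051*2497 = -7618347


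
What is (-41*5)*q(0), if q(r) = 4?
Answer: -820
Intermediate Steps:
(-41*5)*q(0) = -41*5*4 = -205*4 = -820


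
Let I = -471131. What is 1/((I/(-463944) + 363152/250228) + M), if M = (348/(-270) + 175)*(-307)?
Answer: -435344172120/23215530899048999 ≈ -1.8752e-5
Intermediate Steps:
M = -2399819/45 (M = (348*(-1/270) + 175)*(-307) = (-58/45 + 175)*(-307) = (7817/45)*(-307) = -2399819/45 ≈ -53329.)
1/((I/(-463944) + 363152/250228) + M) = 1/((-471131/(-463944) + 363152/250228) - 2399819/45) = 1/((-471131*(-1/463944) + 363152*(1/250228)) - 2399819/45) = 1/((471131/463944 + 90788/62557) - 2399819/45) = 1/(71593089839/29022944808 - 2399819/45) = 1/(-23215530899048999/435344172120) = -435344172120/23215530899048999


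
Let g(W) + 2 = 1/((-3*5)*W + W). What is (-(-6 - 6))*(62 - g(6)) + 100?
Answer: 6077/7 ≈ 868.14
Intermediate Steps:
g(W) = -2 - 1/(14*W) (g(W) = -2 + 1/((-3*5)*W + W) = -2 + 1/(-15*W + W) = -2 + 1/(-14*W) = -2 - 1/(14*W))
(-(-6 - 6))*(62 - g(6)) + 100 = (-(-6 - 6))*(62 - (-2 - 1/14/6)) + 100 = (-1*(-12))*(62 - (-2 - 1/14*1/6)) + 100 = 12*(62 - (-2 - 1/84)) + 100 = 12*(62 - 1*(-169/84)) + 100 = 12*(62 + 169/84) + 100 = 12*(5377/84) + 100 = 5377/7 + 100 = 6077/7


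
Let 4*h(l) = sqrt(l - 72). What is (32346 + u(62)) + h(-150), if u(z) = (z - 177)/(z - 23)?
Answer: 1261379/39 + I*sqrt(222)/4 ≈ 32343.0 + 3.7249*I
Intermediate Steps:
u(z) = (-177 + z)/(-23 + z)
h(l) = sqrt(-72 + l)/4 (h(l) = sqrt(l - 72)/4 = sqrt(-72 + l)/4)
(32346 + u(62)) + h(-150) = (32346 + (-177 + 62)/(-23 + 62)) + sqrt(-72 - 150)/4 = (32346 - 115/39) + sqrt(-222)/4 = (32346 + (1/39)*(-115)) + (I*sqrt(222))/4 = (32346 - 115/39) + I*sqrt(222)/4 = 1261379/39 + I*sqrt(222)/4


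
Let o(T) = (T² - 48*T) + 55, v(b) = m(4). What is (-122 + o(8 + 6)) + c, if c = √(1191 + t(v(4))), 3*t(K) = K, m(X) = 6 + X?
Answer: -543 + √10749/3 ≈ -508.44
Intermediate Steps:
v(b) = 10 (v(b) = 6 + 4 = 10)
t(K) = K/3
o(T) = 55 + T² - 48*T
c = √10749/3 (c = √(1191 + (⅓)*10) = √(1191 + 10/3) = √(3583/3) = √10749/3 ≈ 34.559)
(-122 + o(8 + 6)) + c = (-122 + (55 + (8 + 6)² - 48*(8 + 6))) + √10749/3 = (-122 + (55 + 14² - 48*14)) + √10749/3 = (-122 + (55 + 196 - 672)) + √10749/3 = (-122 - 421) + √10749/3 = -543 + √10749/3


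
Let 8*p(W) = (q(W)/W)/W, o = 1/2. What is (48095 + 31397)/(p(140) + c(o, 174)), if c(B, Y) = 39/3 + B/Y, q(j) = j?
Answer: 7745700480/1267087 ≈ 6113.0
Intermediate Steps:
o = ½ ≈ 0.50000
c(B, Y) = 13 + B/Y (c(B, Y) = 39*(⅓) + B/Y = 13 + B/Y)
p(W) = 1/(8*W) (p(W) = ((W/W)/W)/8 = (1/W)/8 = 1/(8*W))
(48095 + 31397)/(p(140) + c(o, 174)) = (48095 + 31397)/((⅛)/140 + (13 + (½)/174)) = 79492/((⅛)*(1/140) + (13 + (½)*(1/174))) = 79492/(1/1120 + (13 + 1/348)) = 79492/(1/1120 + 4525/348) = 79492/(1267087/97440) = 79492*(97440/1267087) = 7745700480/1267087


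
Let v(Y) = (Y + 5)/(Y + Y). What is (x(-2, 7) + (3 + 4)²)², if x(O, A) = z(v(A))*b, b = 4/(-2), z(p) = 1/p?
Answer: 19600/9 ≈ 2177.8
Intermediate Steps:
v(Y) = (5 + Y)/(2*Y) (v(Y) = (5 + Y)/((2*Y)) = (5 + Y)*(1/(2*Y)) = (5 + Y)/(2*Y))
b = -2 (b = 4*(-½) = -2)
x(O, A) = -4*A/(5 + A) (x(O, A) = -2/((5 + A)/(2*A)) = (2*A/(5 + A))*(-2) = -4*A/(5 + A))
(x(-2, 7) + (3 + 4)²)² = (-4*7/(5 + 7) + (3 + 4)²)² = (-4*7/12 + 7²)² = (-4*7*1/12 + 49)² = (-7/3 + 49)² = (140/3)² = 19600/9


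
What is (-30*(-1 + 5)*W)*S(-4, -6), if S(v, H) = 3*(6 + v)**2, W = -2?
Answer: 2880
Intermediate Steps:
(-30*(-1 + 5)*W)*S(-4, -6) = (-30*(-1 + 5)*(-2))*(3*(6 - 4)**2) = (-120*(-2))*(3*2**2) = (-30*(-8))*(3*4) = 240*12 = 2880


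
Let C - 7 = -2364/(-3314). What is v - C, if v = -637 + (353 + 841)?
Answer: 910168/1657 ≈ 549.29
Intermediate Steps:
C = 12781/1657 (C = 7 - 2364/(-3314) = 7 - 2364*(-1/3314) = 7 + 1182/1657 = 12781/1657 ≈ 7.7133)
v = 557 (v = -637 + 1194 = 557)
v - C = 557 - 1*12781/1657 = 557 - 12781/1657 = 910168/1657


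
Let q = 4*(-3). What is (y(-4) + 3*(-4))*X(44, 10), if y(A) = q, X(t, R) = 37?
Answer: -888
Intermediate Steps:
q = -12
y(A) = -12
(y(-4) + 3*(-4))*X(44, 10) = (-12 + 3*(-4))*37 = (-12 - 12)*37 = -24*37 = -888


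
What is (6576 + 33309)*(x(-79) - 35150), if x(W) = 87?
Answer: -1398487755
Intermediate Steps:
(6576 + 33309)*(x(-79) - 35150) = (6576 + 33309)*(87 - 35150) = 39885*(-35063) = -1398487755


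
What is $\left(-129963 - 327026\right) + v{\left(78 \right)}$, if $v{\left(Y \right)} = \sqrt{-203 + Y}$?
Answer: $-456989 + 5 i \sqrt{5} \approx -4.5699 \cdot 10^{5} + 11.18 i$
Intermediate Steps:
$\left(-129963 - 327026\right) + v{\left(78 \right)} = \left(-129963 - 327026\right) + \sqrt{-203 + 78} = -456989 + \sqrt{-125} = -456989 + 5 i \sqrt{5}$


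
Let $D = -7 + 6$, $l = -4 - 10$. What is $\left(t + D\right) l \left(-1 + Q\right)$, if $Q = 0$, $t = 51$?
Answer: $700$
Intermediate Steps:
$l = -14$ ($l = -4 - 10 = -14$)
$D = -1$
$\left(t + D\right) l \left(-1 + Q\right) = \left(51 - 1\right) \left(- 14 \left(-1 + 0\right)\right) = 50 \left(\left(-14\right) \left(-1\right)\right) = 50 \cdot 14 = 700$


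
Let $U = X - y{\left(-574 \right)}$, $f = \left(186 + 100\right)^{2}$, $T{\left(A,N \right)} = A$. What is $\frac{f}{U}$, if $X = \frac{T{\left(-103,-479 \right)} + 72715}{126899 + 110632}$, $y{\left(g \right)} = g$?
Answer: $\frac{3238180946}{22735901} \approx 142.43$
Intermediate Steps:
$X = \frac{24204}{79177}$ ($X = \frac{-103 + 72715}{126899 + 110632} = \frac{72612}{237531} = 72612 \cdot \frac{1}{237531} = \frac{24204}{79177} \approx 0.30569$)
$f = 81796$ ($f = 286^{2} = 81796$)
$U = \frac{45471802}{79177}$ ($U = \frac{24204}{79177} - -574 = \frac{24204}{79177} + 574 = \frac{45471802}{79177} \approx 574.31$)
$\frac{f}{U} = \frac{81796}{\frac{45471802}{79177}} = 81796 \cdot \frac{79177}{45471802} = \frac{3238180946}{22735901}$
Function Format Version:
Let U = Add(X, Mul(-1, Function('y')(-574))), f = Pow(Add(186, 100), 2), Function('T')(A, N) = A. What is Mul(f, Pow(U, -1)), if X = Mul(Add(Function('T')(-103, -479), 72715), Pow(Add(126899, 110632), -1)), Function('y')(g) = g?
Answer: Rational(3238180946, 22735901) ≈ 142.43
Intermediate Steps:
X = Rational(24204, 79177) (X = Mul(Add(-103, 72715), Pow(Add(126899, 110632), -1)) = Mul(72612, Pow(237531, -1)) = Mul(72612, Rational(1, 237531)) = Rational(24204, 79177) ≈ 0.30569)
f = 81796 (f = Pow(286, 2) = 81796)
U = Rational(45471802, 79177) (U = Add(Rational(24204, 79177), Mul(-1, -574)) = Add(Rational(24204, 79177), 574) = Rational(45471802, 79177) ≈ 574.31)
Mul(f, Pow(U, -1)) = Mul(81796, Pow(Rational(45471802, 79177), -1)) = Mul(81796, Rational(79177, 45471802)) = Rational(3238180946, 22735901)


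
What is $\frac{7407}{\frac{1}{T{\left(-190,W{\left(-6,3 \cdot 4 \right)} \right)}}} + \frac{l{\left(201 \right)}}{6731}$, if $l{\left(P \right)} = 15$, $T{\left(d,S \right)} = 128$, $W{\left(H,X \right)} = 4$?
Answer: $\frac{6381634191}{6731} \approx 9.481 \cdot 10^{5}$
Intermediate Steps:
$\frac{7407}{\frac{1}{T{\left(-190,W{\left(-6,3 \cdot 4 \right)} \right)}}} + \frac{l{\left(201 \right)}}{6731} = \frac{7407}{\frac{1}{128}} + \frac{15}{6731} = 7407 \frac{1}{\frac{1}{128}} + 15 \cdot \frac{1}{6731} = 7407 \cdot 128 + \frac{15}{6731} = 948096 + \frac{15}{6731} = \frac{6381634191}{6731}$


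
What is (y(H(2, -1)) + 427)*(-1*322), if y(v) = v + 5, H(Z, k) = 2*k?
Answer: -138460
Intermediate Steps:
y(v) = 5 + v
(y(H(2, -1)) + 427)*(-1*322) = ((5 + 2*(-1)) + 427)*(-1*322) = ((5 - 2) + 427)*(-322) = (3 + 427)*(-322) = 430*(-322) = -138460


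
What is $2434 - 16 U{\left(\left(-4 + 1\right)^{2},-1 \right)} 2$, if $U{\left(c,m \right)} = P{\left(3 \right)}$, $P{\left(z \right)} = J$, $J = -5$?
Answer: $2594$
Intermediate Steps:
$P{\left(z \right)} = -5$
$U{\left(c,m \right)} = -5$
$2434 - 16 U{\left(\left(-4 + 1\right)^{2},-1 \right)} 2 = 2434 - 16 \left(-5\right) 2 = 2434 - \left(-80\right) 2 = 2434 - -160 = 2434 + 160 = 2594$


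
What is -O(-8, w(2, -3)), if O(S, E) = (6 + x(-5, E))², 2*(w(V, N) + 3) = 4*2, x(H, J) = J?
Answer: -49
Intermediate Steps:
w(V, N) = 1 (w(V, N) = -3 + (4*2)/2 = -3 + (½)*8 = -3 + 4 = 1)
O(S, E) = (6 + E)²
-O(-8, w(2, -3)) = -(6 + 1)² = -1*7² = -1*49 = -49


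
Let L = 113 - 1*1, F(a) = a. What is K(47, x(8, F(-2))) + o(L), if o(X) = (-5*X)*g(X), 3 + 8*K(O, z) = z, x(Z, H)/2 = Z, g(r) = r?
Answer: -501747/8 ≈ -62718.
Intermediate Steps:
x(Z, H) = 2*Z
K(O, z) = -3/8 + z/8
L = 112 (L = 113 - 1 = 112)
o(X) = -5*X² (o(X) = (-5*X)*X = -5*X²)
K(47, x(8, F(-2))) + o(L) = (-3/8 + (2*8)/8) - 5*112² = (-3/8 + (⅛)*16) - 5*12544 = (-3/8 + 2) - 62720 = 13/8 - 62720 = -501747/8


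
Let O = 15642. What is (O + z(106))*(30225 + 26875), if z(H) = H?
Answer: 899210800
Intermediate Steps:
(O + z(106))*(30225 + 26875) = (15642 + 106)*(30225 + 26875) = 15748*57100 = 899210800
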